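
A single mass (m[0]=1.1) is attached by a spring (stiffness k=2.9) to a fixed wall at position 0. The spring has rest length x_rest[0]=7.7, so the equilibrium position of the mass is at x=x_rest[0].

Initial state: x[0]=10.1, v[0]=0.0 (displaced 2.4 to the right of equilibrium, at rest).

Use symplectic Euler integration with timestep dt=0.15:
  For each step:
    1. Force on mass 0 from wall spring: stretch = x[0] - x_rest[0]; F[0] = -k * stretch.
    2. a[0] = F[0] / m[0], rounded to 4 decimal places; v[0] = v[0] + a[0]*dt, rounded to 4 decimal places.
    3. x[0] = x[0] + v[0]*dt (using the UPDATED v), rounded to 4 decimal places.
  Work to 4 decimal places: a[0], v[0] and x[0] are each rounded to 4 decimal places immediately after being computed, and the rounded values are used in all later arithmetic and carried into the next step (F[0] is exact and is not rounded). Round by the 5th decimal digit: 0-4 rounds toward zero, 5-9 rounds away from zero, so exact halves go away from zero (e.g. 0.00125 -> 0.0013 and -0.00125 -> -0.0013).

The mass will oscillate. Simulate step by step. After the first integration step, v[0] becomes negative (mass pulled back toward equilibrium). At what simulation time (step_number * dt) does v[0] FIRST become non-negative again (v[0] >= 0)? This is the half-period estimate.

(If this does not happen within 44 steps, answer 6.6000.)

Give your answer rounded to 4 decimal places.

Step 0: x=[10.1000] v=[0.0000]
Step 1: x=[9.9576] v=[-0.9491]
Step 2: x=[9.6813] v=[-1.8419]
Step 3: x=[9.2875] v=[-2.6254]
Step 4: x=[8.7995] v=[-3.2532]
Step 5: x=[8.2463] v=[-3.6880]
Step 6: x=[7.6607] v=[-3.9040]
Step 7: x=[7.0774] v=[-3.8885]
Step 8: x=[6.5311] v=[-3.6423]
Step 9: x=[6.0541] v=[-3.1801]
Step 10: x=[5.6747] v=[-2.5292]
Step 11: x=[5.4155] v=[-1.7283]
Step 12: x=[5.2918] v=[-0.8249]
Step 13: x=[5.3109] v=[0.1274]
First v>=0 after going negative at step 13, time=1.9500

Answer: 1.9500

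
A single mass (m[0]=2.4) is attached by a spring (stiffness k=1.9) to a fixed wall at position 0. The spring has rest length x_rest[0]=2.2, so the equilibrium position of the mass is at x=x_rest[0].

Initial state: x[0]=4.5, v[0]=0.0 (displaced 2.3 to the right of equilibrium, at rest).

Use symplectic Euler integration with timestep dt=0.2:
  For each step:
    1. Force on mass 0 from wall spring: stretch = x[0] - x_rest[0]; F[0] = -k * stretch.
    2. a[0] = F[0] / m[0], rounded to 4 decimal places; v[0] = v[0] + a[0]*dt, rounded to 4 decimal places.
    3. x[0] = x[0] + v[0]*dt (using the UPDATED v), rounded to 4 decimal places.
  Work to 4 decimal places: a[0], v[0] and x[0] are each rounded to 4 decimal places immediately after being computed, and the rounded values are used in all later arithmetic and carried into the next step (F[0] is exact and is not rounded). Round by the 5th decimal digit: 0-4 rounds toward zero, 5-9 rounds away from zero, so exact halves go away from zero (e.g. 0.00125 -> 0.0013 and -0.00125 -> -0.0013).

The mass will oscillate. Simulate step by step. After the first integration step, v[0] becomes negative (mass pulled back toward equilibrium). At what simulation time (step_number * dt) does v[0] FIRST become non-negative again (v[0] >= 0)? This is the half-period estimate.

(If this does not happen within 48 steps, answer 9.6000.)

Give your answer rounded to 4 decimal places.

Answer: 3.6000

Derivation:
Step 0: x=[4.5000] v=[0.0000]
Step 1: x=[4.4272] v=[-0.3642]
Step 2: x=[4.2838] v=[-0.7168]
Step 3: x=[4.0745] v=[-1.0467]
Step 4: x=[3.8058] v=[-1.3435]
Step 5: x=[3.4862] v=[-1.5978]
Step 6: x=[3.1259] v=[-1.8014]
Step 7: x=[2.7363] v=[-1.9480]
Step 8: x=[2.3297] v=[-2.0329]
Step 9: x=[1.9190] v=[-2.0534]
Step 10: x=[1.5172] v=[-2.0089]
Step 11: x=[1.1370] v=[-1.9008]
Step 12: x=[0.7905] v=[-1.7325]
Step 13: x=[0.4886] v=[-1.5093]
Step 14: x=[0.2409] v=[-1.2383]
Step 15: x=[0.0553] v=[-0.9281]
Step 16: x=[-0.0624] v=[-0.5885]
Step 17: x=[-0.1085] v=[-0.2303]
Step 18: x=[-0.0815] v=[0.1352]
First v>=0 after going negative at step 18, time=3.6000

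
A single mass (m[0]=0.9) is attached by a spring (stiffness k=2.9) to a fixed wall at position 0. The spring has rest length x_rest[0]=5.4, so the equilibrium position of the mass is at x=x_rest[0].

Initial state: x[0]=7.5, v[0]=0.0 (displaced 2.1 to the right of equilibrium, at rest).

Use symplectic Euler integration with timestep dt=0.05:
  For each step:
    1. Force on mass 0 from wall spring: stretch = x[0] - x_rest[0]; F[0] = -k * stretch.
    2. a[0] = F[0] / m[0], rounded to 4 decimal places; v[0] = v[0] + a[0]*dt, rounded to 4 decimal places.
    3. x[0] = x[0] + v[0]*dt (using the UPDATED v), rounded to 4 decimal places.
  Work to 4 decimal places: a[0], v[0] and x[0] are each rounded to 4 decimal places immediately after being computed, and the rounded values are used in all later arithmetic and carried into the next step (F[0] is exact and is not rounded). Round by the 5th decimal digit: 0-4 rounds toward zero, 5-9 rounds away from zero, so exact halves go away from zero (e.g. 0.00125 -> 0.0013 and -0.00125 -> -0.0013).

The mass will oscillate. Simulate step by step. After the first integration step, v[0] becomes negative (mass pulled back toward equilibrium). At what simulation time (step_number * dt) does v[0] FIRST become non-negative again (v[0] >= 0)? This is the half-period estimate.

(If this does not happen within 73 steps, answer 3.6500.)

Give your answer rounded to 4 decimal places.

Step 0: x=[7.5000] v=[0.0000]
Step 1: x=[7.4831] v=[-0.3383]
Step 2: x=[7.4494] v=[-0.6739]
Step 3: x=[7.3992] v=[-1.0041]
Step 4: x=[7.3329] v=[-1.3262]
Step 5: x=[7.2510] v=[-1.6376]
Step 6: x=[7.1542] v=[-1.9358]
Step 7: x=[7.0433] v=[-2.2184]
Step 8: x=[6.9191] v=[-2.4832]
Step 9: x=[6.7827] v=[-2.7279]
Step 10: x=[6.6352] v=[-2.9507]
Step 11: x=[6.4777] v=[-3.1497]
Step 12: x=[6.3115] v=[-3.3233]
Step 13: x=[6.1380] v=[-3.4702]
Step 14: x=[5.9585] v=[-3.5891]
Step 15: x=[5.7745] v=[-3.6791]
Step 16: x=[5.5875] v=[-3.7394]
Step 17: x=[5.3990] v=[-3.7696]
Step 18: x=[5.2105] v=[-3.7694]
Step 19: x=[5.0236] v=[-3.7389]
Step 20: x=[4.8397] v=[-3.6783]
Step 21: x=[4.6603] v=[-3.5880]
Step 22: x=[4.4869] v=[-3.4688]
Step 23: x=[4.3208] v=[-3.3217]
Step 24: x=[4.1634] v=[-3.1478]
Step 25: x=[4.0160] v=[-2.9486]
Step 26: x=[3.8797] v=[-2.7256]
Step 27: x=[3.7557] v=[-2.4807]
Step 28: x=[3.6449] v=[-2.2158]
Step 29: x=[3.5483] v=[-1.9330]
Step 30: x=[3.4666] v=[-1.6347]
Step 31: x=[3.4004] v=[-1.3232]
Step 32: x=[3.3504] v=[-1.0010]
Step 33: x=[3.3169] v=[-0.6708]
Step 34: x=[3.3001] v=[-0.3352]
Step 35: x=[3.3003] v=[0.0031]
First v>=0 after going negative at step 35, time=1.7500

Answer: 1.7500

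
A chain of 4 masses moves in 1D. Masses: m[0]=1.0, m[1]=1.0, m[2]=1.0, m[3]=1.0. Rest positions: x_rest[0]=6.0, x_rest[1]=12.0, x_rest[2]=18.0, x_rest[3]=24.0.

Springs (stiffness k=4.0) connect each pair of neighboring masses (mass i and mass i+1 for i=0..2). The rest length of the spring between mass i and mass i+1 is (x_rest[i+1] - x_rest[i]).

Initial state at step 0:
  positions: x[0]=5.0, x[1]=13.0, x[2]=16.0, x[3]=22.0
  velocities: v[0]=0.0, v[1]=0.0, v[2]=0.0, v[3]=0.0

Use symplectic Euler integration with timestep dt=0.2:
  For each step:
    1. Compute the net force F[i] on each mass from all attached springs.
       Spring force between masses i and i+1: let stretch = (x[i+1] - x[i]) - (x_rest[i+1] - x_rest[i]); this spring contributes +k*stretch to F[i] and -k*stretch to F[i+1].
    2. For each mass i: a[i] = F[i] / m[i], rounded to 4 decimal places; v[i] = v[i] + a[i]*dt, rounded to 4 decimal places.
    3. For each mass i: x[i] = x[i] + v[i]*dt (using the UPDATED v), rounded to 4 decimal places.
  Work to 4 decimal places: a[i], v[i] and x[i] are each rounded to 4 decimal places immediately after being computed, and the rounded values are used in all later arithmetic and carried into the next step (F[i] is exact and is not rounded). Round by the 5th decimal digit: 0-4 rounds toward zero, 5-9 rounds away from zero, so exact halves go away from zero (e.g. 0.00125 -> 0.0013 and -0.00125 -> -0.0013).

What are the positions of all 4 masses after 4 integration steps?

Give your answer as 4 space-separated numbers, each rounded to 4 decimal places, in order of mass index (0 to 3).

Answer: 6.0969 9.4873 17.6298 22.7860

Derivation:
Step 0: x=[5.0000 13.0000 16.0000 22.0000] v=[0.0000 0.0000 0.0000 0.0000]
Step 1: x=[5.3200 12.2000 16.4800 22.0000] v=[1.6000 -4.0000 2.4000 0.0000]
Step 2: x=[5.7808 10.9840 17.1584 22.0768] v=[2.3040 -6.0800 3.3920 0.3840]
Step 3: x=[6.1141 9.9234 17.6358 22.3267] v=[1.6666 -5.3030 2.3872 1.2493]
Step 4: x=[6.0969 9.4873 17.6298 22.7860] v=[-0.0860 -2.1805 -0.0300 2.2966]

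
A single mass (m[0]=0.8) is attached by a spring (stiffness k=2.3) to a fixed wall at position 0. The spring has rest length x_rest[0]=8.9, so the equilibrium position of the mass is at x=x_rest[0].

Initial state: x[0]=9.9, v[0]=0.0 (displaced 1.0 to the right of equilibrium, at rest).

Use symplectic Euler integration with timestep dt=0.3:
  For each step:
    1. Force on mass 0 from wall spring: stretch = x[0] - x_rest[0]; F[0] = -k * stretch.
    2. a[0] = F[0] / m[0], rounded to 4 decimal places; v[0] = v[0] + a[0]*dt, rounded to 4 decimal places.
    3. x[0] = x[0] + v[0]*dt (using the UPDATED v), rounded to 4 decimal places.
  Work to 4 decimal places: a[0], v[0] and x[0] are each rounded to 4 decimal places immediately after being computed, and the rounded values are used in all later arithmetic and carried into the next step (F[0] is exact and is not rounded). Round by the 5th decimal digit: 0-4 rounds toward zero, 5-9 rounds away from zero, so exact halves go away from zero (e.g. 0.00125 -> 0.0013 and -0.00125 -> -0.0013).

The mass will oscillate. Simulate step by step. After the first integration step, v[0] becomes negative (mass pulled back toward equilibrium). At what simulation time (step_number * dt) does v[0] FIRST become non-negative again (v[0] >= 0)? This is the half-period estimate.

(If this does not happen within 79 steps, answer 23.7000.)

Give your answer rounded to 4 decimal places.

Step 0: x=[9.9000] v=[0.0000]
Step 1: x=[9.6413] v=[-0.8625]
Step 2: x=[9.1907] v=[-1.5019]
Step 3: x=[8.6649] v=[-1.7526]
Step 4: x=[8.2000] v=[-1.5498]
Step 5: x=[7.9162] v=[-0.9461]
Step 6: x=[7.8869] v=[-0.0976]
Step 7: x=[8.1198] v=[0.7762]
First v>=0 after going negative at step 7, time=2.1000

Answer: 2.1000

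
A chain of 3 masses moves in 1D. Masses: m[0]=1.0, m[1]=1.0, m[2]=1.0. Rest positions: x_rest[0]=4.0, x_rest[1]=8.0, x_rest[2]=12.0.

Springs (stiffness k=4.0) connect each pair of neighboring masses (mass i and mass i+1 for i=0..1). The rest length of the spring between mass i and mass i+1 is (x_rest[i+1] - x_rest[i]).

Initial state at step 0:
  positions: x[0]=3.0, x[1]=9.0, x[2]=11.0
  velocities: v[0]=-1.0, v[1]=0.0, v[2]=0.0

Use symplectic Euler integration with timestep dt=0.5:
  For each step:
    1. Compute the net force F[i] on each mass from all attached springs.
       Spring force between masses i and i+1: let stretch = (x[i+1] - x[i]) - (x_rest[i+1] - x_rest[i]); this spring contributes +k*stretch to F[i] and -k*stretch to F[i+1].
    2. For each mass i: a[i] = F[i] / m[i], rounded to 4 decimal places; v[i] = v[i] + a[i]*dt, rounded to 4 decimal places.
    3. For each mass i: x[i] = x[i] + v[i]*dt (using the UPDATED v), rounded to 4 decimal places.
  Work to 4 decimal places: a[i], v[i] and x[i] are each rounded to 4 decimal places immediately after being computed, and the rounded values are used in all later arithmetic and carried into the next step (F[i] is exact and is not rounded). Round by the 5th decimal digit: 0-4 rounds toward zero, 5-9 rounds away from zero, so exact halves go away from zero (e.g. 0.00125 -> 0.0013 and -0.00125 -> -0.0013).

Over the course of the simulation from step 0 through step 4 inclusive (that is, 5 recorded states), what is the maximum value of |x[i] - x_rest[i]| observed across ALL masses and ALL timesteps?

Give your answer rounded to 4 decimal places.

Answer: 3.5000

Derivation:
Step 0: x=[3.0000 9.0000 11.0000] v=[-1.0000 0.0000 0.0000]
Step 1: x=[4.5000 5.0000 13.0000] v=[3.0000 -8.0000 4.0000]
Step 2: x=[2.5000 8.5000 11.0000] v=[-4.0000 7.0000 -4.0000]
Step 3: x=[2.5000 8.5000 10.5000] v=[0.0000 0.0000 -1.0000]
Step 4: x=[4.5000 4.5000 12.0000] v=[4.0000 -8.0000 3.0000]
Max displacement = 3.5000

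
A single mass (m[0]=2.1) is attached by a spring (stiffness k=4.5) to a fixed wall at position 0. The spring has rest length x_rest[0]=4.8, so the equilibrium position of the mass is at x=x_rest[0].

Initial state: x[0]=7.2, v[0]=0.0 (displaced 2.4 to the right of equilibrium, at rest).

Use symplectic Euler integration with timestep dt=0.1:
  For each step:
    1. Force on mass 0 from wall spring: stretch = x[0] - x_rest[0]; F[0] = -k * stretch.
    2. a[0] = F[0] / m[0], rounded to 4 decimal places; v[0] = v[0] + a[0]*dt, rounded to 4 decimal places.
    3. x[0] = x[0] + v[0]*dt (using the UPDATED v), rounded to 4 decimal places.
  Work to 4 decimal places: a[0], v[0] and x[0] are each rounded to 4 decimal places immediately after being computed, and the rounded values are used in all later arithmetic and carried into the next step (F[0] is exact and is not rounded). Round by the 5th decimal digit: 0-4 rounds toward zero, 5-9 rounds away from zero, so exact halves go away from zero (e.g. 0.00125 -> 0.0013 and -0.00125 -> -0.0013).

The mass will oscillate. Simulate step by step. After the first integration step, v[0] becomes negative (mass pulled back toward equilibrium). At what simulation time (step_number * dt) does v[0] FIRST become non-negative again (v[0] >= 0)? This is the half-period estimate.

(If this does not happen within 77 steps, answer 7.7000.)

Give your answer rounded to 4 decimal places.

Step 0: x=[7.2000] v=[0.0000]
Step 1: x=[7.1486] v=[-0.5143]
Step 2: x=[7.0468] v=[-1.0176]
Step 3: x=[6.8969] v=[-1.4991]
Step 4: x=[6.7021] v=[-1.9484]
Step 5: x=[6.4665] v=[-2.3560]
Step 6: x=[6.1952] v=[-2.7131]
Step 7: x=[5.8940] v=[-3.0121]
Step 8: x=[5.5694] v=[-3.2465]
Step 9: x=[5.2283] v=[-3.4114]
Step 10: x=[4.8780] v=[-3.5032]
Step 11: x=[4.5260] v=[-3.5199]
Step 12: x=[4.1799] v=[-3.4612]
Step 13: x=[3.8471] v=[-3.3283]
Step 14: x=[3.5347] v=[-3.1241]
Step 15: x=[3.2494] v=[-2.8530]
Step 16: x=[2.9973] v=[-2.5207]
Step 17: x=[2.7839] v=[-2.1344]
Step 18: x=[2.6137] v=[-1.7024]
Step 19: x=[2.4903] v=[-1.2339]
Step 20: x=[2.4164] v=[-0.7390]
Step 21: x=[2.3936] v=[-0.2282]
Step 22: x=[2.4224] v=[0.2875]
First v>=0 after going negative at step 22, time=2.2000

Answer: 2.2000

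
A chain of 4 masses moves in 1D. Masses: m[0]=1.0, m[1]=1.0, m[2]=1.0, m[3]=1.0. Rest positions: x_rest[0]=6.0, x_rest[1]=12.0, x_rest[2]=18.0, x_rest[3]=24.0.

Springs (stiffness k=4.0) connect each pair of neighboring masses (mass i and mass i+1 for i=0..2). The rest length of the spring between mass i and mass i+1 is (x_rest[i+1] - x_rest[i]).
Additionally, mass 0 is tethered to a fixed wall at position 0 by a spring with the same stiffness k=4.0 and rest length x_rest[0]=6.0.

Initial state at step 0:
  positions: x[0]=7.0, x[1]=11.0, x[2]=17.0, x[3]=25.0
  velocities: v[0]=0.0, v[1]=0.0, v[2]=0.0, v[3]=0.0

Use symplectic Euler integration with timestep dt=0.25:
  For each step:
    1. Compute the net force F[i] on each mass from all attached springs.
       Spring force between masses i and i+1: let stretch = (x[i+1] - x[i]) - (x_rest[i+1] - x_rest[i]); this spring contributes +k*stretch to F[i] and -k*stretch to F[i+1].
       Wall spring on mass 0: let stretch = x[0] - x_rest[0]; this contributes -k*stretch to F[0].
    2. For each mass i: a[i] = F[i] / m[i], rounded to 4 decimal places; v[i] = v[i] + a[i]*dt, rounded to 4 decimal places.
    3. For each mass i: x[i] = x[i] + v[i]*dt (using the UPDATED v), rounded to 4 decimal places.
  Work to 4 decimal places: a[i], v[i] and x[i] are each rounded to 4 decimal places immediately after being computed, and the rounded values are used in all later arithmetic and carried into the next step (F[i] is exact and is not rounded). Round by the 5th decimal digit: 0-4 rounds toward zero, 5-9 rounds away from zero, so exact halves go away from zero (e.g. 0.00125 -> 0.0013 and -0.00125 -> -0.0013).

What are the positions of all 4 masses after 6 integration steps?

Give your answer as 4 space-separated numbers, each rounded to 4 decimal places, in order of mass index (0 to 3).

Step 0: x=[7.0000 11.0000 17.0000 25.0000] v=[0.0000 0.0000 0.0000 0.0000]
Step 1: x=[6.2500 11.5000 17.5000 24.5000] v=[-3.0000 2.0000 2.0000 -2.0000]
Step 2: x=[5.2500 12.1875 18.2500 23.7500] v=[-4.0000 2.7500 3.0000 -3.0000]
Step 3: x=[4.6719 12.6563 18.8594 23.1250] v=[-2.3125 1.8750 2.4375 -2.5000]
Step 4: x=[4.9219 12.6797 18.9844 22.9336] v=[1.0000 0.0937 0.5000 -0.7656]
Step 5: x=[5.8809 12.3399 18.5205 23.2549] v=[3.8359 -1.3594 -1.8555 1.2852]
Step 6: x=[6.9844 11.9305 17.6951 23.8926] v=[4.4140 -1.6378 -3.3017 2.5508]

Answer: 6.9844 11.9305 17.6951 23.8926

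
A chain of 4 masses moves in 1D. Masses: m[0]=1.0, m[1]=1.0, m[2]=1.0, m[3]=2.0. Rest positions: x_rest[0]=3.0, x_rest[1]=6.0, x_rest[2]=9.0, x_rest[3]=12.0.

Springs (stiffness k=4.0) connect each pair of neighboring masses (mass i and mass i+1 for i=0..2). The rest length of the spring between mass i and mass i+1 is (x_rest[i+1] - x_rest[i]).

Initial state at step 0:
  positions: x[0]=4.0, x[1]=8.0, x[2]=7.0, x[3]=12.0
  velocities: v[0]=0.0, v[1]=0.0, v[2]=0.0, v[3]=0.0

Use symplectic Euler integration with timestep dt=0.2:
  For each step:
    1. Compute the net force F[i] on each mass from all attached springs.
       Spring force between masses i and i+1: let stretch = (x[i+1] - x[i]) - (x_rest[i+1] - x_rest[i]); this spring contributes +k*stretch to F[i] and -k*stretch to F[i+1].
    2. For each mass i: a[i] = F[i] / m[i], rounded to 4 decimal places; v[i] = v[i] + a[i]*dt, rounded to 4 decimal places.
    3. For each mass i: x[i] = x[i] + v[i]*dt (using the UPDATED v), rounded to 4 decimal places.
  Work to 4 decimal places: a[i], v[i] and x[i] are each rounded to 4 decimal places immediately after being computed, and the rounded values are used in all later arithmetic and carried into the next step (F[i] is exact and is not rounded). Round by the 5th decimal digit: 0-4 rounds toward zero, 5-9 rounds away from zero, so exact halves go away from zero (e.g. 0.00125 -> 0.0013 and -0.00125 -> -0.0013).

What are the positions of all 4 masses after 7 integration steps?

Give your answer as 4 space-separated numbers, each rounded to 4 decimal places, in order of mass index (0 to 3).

Answer: 1.8702 7.6172 8.4588 12.5269

Derivation:
Step 0: x=[4.0000 8.0000 7.0000 12.0000] v=[0.0000 0.0000 0.0000 0.0000]
Step 1: x=[4.1600 7.2000 7.9600 11.8400] v=[0.8000 -4.0000 4.8000 -0.8000]
Step 2: x=[4.3264 6.0352 9.4192 11.6096] v=[0.8320 -5.8240 7.2960 -1.1520]
Step 3: x=[4.2862 5.1384 10.6874 11.4440] v=[-0.2010 -4.4838 6.3411 -0.8282]
Step 4: x=[3.9024 4.9931 11.1888 11.4578] v=[-1.9192 -0.7264 2.5072 0.0692]
Step 5: x=[3.2131 5.6646 10.7420 11.6901] v=[-3.4466 3.3576 -2.2342 1.1616]
Step 6: x=[2.4360 6.7563 9.6345 12.0866] v=[-3.8854 5.4583 -5.5376 1.9824]
Step 7: x=[1.8702 7.6172 8.4588 12.5269] v=[-2.8292 4.3046 -5.8785 2.2016]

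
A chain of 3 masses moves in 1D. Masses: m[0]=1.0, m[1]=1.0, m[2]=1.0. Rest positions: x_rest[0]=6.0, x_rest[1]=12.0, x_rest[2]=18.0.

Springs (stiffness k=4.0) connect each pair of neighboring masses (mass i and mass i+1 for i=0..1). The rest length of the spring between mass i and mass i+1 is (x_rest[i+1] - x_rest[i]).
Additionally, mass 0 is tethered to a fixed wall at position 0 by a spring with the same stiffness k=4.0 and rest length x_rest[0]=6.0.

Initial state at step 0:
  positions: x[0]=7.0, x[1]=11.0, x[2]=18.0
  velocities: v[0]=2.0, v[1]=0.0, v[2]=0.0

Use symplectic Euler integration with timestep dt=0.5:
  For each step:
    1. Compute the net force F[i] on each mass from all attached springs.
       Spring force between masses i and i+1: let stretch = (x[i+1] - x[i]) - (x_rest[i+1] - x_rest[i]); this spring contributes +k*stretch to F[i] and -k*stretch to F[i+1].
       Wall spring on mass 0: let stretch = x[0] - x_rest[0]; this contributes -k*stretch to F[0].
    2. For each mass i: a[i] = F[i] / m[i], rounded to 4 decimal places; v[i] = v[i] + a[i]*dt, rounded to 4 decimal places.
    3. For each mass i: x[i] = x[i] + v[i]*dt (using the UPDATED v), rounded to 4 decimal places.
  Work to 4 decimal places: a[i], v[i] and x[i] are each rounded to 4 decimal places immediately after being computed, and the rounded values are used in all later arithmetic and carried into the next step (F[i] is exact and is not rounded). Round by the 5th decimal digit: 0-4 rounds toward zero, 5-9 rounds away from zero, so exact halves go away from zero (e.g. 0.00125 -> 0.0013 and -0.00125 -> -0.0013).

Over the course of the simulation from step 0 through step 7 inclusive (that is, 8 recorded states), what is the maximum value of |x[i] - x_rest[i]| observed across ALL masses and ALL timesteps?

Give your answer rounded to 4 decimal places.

Answer: 2.0000

Derivation:
Step 0: x=[7.0000 11.0000 18.0000] v=[2.0000 0.0000 0.0000]
Step 1: x=[5.0000 14.0000 17.0000] v=[-4.0000 6.0000 -2.0000]
Step 2: x=[7.0000 11.0000 19.0000] v=[4.0000 -6.0000 4.0000]
Step 3: x=[6.0000 12.0000 19.0000] v=[-2.0000 2.0000 0.0000]
Step 4: x=[5.0000 14.0000 18.0000] v=[-2.0000 4.0000 -2.0000]
Step 5: x=[8.0000 11.0000 19.0000] v=[6.0000 -6.0000 2.0000]
Step 6: x=[6.0000 13.0000 18.0000] v=[-4.0000 4.0000 -2.0000]
Step 7: x=[5.0000 13.0000 18.0000] v=[-2.0000 0.0000 0.0000]
Max displacement = 2.0000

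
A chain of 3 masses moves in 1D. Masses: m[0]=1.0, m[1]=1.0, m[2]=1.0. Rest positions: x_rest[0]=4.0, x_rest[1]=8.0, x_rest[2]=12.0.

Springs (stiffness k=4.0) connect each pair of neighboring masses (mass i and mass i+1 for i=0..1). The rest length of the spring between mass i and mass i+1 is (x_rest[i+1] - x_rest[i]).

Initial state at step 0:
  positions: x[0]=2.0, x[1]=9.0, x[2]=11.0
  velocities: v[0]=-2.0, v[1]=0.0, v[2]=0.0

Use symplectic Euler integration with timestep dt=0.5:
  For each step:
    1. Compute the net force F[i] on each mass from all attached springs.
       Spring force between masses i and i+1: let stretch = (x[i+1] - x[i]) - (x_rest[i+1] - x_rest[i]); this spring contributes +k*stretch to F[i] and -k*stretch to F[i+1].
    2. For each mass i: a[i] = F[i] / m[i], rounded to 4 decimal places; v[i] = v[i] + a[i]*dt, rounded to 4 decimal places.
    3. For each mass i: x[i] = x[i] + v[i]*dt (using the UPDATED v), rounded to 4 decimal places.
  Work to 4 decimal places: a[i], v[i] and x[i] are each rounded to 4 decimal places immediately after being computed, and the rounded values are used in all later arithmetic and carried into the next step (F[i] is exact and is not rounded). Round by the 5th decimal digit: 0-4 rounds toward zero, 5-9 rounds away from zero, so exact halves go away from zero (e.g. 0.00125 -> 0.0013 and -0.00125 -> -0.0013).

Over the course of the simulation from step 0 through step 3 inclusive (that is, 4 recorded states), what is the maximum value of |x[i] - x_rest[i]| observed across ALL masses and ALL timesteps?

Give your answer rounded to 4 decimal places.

Step 0: x=[2.0000 9.0000 11.0000] v=[-2.0000 0.0000 0.0000]
Step 1: x=[4.0000 4.0000 13.0000] v=[4.0000 -10.0000 4.0000]
Step 2: x=[2.0000 8.0000 10.0000] v=[-4.0000 8.0000 -6.0000]
Step 3: x=[2.0000 8.0000 9.0000] v=[0.0000 0.0000 -2.0000]
Max displacement = 4.0000

Answer: 4.0000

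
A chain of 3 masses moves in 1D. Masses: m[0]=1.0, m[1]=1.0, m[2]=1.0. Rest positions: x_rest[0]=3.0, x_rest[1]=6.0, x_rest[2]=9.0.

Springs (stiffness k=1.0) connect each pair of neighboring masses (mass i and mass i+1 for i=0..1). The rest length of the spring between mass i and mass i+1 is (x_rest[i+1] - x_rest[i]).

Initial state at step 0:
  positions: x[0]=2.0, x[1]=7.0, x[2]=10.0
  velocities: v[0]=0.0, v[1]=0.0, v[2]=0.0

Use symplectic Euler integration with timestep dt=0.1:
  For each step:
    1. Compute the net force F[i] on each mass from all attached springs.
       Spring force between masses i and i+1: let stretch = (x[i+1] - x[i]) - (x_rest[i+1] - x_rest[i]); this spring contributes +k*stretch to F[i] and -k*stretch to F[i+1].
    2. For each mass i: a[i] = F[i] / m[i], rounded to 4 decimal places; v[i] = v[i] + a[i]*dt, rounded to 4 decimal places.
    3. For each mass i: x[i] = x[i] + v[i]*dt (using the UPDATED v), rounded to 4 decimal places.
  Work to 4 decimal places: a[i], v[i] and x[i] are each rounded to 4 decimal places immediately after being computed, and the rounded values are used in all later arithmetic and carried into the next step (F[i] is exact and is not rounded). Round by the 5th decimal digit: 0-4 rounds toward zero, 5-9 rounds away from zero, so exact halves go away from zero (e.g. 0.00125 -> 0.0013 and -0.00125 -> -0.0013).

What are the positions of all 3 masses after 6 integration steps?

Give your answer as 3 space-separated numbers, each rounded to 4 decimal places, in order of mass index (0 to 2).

Answer: 2.3929 6.6205 9.9867

Derivation:
Step 0: x=[2.0000 7.0000 10.0000] v=[0.0000 0.0000 0.0000]
Step 1: x=[2.0200 6.9800 10.0000] v=[0.2000 -0.2000 0.0000]
Step 2: x=[2.0596 6.9406 9.9998] v=[0.3960 -0.3940 -0.0020]
Step 3: x=[2.1180 6.8830 9.9990] v=[0.5841 -0.5762 -0.0079]
Step 4: x=[2.1941 6.8089 9.9971] v=[0.7606 -0.7411 -0.0195]
Step 5: x=[2.2863 6.7205 9.9933] v=[0.9221 -0.8838 -0.0383]
Step 6: x=[2.3929 6.6205 9.9867] v=[1.0655 -0.9999 -0.0656]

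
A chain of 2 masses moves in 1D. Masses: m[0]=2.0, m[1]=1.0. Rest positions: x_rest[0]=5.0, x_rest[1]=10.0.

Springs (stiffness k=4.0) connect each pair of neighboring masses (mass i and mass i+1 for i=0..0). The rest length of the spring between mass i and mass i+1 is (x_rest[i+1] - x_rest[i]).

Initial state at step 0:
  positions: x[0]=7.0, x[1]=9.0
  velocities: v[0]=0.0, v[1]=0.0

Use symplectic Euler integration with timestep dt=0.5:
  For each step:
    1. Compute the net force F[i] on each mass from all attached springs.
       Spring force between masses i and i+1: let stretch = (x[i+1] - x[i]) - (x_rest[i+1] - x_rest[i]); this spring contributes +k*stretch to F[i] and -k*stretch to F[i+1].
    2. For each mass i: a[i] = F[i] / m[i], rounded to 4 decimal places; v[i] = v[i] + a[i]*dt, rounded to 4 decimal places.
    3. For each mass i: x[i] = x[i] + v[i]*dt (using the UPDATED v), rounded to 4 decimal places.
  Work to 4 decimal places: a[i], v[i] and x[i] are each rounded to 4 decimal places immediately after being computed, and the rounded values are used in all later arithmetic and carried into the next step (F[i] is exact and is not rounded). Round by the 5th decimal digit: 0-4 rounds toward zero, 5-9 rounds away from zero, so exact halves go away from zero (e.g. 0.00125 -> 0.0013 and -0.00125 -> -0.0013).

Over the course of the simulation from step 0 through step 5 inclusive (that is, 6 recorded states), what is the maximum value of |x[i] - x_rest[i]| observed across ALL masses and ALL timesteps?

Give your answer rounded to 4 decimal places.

Answer: 3.5000

Derivation:
Step 0: x=[7.0000 9.0000] v=[0.0000 0.0000]
Step 1: x=[5.5000 12.0000] v=[-3.0000 6.0000]
Step 2: x=[4.7500 13.5000] v=[-1.5000 3.0000]
Step 3: x=[5.8750 11.2500] v=[2.2500 -4.5000]
Step 4: x=[7.1875 8.6250] v=[2.6250 -5.2500]
Step 5: x=[6.7188 9.5625] v=[-0.9375 1.8750]
Max displacement = 3.5000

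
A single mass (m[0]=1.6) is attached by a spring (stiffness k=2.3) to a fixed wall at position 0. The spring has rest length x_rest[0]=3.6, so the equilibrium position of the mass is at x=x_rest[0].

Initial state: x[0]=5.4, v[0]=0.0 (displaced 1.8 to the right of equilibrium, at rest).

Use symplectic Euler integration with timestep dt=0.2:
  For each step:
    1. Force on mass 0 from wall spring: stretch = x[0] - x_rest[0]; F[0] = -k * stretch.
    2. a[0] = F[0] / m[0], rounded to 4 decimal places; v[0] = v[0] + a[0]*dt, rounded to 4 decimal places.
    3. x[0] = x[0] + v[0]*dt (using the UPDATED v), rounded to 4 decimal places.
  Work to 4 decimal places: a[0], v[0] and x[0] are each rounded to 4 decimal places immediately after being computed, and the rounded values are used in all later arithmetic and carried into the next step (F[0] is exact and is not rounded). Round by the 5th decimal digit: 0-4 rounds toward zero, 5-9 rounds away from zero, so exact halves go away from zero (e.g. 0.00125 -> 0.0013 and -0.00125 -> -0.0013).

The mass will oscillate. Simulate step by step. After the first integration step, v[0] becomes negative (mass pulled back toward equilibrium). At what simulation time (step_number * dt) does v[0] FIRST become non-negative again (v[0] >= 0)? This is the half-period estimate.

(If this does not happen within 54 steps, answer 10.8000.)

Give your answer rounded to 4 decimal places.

Step 0: x=[5.4000] v=[0.0000]
Step 1: x=[5.2965] v=[-0.5175]
Step 2: x=[5.0955] v=[-1.0052]
Step 3: x=[4.8085] v=[-1.4352]
Step 4: x=[4.4520] v=[-1.7826]
Step 5: x=[4.0465] v=[-2.0276]
Step 6: x=[3.6153] v=[-2.1560]
Step 7: x=[3.1832] v=[-2.1604]
Step 8: x=[2.7751] v=[-2.0406]
Step 9: x=[2.4144] v=[-1.8034]
Step 10: x=[2.1219] v=[-1.4625]
Step 11: x=[1.9144] v=[-1.0375]
Step 12: x=[1.8038] v=[-0.5529]
Step 13: x=[1.7965] v=[-0.0365]
Step 14: x=[1.8929] v=[0.4820]
First v>=0 after going negative at step 14, time=2.8000

Answer: 2.8000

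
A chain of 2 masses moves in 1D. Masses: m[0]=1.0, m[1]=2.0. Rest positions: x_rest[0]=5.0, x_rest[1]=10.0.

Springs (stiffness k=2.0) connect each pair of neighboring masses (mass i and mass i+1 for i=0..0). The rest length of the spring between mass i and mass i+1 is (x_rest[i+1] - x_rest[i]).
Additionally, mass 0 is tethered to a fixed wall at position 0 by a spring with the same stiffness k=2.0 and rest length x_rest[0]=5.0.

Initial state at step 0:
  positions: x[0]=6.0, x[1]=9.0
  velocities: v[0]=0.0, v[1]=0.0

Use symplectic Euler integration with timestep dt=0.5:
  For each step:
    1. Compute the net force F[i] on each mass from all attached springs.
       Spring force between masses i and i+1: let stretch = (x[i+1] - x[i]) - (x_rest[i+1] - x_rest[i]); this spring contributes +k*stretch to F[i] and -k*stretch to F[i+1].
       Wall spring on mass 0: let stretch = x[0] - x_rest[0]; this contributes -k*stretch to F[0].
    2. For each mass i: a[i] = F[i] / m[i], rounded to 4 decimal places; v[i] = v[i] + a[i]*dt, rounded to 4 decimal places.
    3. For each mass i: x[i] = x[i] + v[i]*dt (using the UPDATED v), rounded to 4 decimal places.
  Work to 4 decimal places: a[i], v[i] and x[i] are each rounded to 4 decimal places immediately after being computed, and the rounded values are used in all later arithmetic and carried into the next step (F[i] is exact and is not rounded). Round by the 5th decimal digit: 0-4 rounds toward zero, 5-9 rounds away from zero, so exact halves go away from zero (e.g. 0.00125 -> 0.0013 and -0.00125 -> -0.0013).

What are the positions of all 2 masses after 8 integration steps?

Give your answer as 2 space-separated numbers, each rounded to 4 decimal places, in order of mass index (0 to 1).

Answer: 3.7592 11.0420

Derivation:
Step 0: x=[6.0000 9.0000] v=[0.0000 0.0000]
Step 1: x=[4.5000 9.5000] v=[-3.0000 1.0000]
Step 2: x=[3.2500 10.0000] v=[-2.5000 1.0000]
Step 3: x=[3.7500 10.0625] v=[1.0000 0.1250]
Step 4: x=[5.5313 9.7969] v=[3.5625 -0.5313]
Step 5: x=[6.6797 9.7149] v=[2.2968 -0.1641]
Step 6: x=[6.0059 10.1241] v=[-1.3477 0.8183]
Step 7: x=[4.3882 10.7537] v=[-3.2354 1.2592]
Step 8: x=[3.7592 11.0420] v=[-1.2581 0.5765]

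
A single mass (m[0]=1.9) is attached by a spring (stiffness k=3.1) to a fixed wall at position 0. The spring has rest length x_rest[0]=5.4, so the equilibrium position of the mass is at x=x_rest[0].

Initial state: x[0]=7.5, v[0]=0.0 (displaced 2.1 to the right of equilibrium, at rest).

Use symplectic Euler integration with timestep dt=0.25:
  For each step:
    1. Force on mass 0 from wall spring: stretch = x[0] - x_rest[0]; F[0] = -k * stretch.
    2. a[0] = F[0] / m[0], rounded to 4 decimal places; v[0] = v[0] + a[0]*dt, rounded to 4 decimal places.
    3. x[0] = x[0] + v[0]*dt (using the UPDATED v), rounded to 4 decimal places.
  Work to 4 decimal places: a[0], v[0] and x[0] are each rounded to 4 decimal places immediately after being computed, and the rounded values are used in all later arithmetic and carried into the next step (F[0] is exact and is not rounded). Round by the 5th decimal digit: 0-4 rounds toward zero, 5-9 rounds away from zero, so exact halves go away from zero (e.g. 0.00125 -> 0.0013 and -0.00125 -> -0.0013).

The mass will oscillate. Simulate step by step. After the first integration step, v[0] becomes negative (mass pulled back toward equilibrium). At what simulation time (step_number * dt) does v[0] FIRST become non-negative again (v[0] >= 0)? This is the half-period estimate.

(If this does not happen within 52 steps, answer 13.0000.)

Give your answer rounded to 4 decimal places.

Answer: 2.5000

Derivation:
Step 0: x=[7.5000] v=[0.0000]
Step 1: x=[7.2859] v=[-0.8566]
Step 2: x=[6.8794] v=[-1.6259]
Step 3: x=[6.3221] v=[-2.2294]
Step 4: x=[5.6707] v=[-2.6055]
Step 5: x=[4.9917] v=[-2.7159]
Step 6: x=[4.3544] v=[-2.5494]
Step 7: x=[3.8237] v=[-2.1229]
Step 8: x=[3.4537] v=[-1.4799]
Step 9: x=[3.2822] v=[-0.6860]
Step 10: x=[3.3267] v=[0.1779]
First v>=0 after going negative at step 10, time=2.5000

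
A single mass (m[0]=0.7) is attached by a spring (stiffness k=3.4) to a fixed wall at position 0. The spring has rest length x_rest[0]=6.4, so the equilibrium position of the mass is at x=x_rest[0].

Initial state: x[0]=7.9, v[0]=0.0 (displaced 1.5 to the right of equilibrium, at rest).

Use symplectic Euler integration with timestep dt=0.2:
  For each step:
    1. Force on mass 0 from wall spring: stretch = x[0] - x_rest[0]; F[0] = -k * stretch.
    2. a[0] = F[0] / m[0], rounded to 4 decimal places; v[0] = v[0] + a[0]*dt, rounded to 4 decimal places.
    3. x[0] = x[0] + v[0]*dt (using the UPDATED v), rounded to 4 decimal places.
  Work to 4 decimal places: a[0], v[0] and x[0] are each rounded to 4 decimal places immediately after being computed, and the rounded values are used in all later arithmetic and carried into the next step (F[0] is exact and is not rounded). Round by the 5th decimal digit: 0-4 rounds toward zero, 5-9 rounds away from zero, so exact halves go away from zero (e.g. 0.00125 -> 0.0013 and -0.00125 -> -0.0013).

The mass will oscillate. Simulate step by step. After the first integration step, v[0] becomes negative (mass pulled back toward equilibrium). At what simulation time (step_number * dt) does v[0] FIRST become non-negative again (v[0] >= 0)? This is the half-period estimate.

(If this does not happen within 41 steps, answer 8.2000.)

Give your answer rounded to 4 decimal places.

Step 0: x=[7.9000] v=[0.0000]
Step 1: x=[7.6086] v=[-1.4571]
Step 2: x=[7.0824] v=[-2.6312]
Step 3: x=[6.4236] v=[-3.2941]
Step 4: x=[5.7602] v=[-3.3170]
Step 5: x=[5.2211] v=[-2.6955]
Step 6: x=[4.9110] v=[-1.5503]
Step 7: x=[4.8902] v=[-0.1038]
Step 8: x=[5.1628] v=[1.3629]
First v>=0 after going negative at step 8, time=1.6000

Answer: 1.6000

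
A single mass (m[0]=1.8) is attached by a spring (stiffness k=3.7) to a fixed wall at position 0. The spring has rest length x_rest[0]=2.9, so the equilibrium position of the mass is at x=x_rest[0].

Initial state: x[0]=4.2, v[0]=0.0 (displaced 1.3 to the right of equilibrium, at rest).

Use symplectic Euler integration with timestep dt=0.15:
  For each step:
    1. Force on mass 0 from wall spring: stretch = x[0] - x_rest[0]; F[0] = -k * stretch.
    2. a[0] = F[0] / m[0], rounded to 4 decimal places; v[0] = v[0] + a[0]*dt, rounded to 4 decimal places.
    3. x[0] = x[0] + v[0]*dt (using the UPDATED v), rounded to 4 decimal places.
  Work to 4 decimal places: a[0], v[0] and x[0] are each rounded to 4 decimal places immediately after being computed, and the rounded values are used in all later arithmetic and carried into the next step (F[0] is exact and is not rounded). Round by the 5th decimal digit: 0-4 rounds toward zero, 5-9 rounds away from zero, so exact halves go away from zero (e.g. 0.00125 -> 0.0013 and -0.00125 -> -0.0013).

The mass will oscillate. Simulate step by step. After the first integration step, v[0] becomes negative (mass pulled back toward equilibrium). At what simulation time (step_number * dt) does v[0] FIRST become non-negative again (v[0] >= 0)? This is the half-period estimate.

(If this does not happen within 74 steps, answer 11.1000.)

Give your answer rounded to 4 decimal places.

Answer: 2.2500

Derivation:
Step 0: x=[4.2000] v=[0.0000]
Step 1: x=[4.1399] v=[-0.4008]
Step 2: x=[4.0224] v=[-0.7831]
Step 3: x=[3.8530] v=[-1.1292]
Step 4: x=[3.6396] v=[-1.4230]
Step 5: x=[3.3920] v=[-1.6510]
Step 6: x=[3.1216] v=[-1.8027]
Step 7: x=[2.8410] v=[-1.8710]
Step 8: x=[2.5631] v=[-1.8528]
Step 9: x=[2.3008] v=[-1.7489]
Step 10: x=[2.0662] v=[-1.5641]
Step 11: x=[1.8702] v=[-1.3070]
Step 12: x=[1.7218] v=[-0.9895]
Step 13: x=[1.6279] v=[-0.6262]
Step 14: x=[1.5928] v=[-0.2340]
Step 15: x=[1.6182] v=[0.1691]
First v>=0 after going negative at step 15, time=2.2500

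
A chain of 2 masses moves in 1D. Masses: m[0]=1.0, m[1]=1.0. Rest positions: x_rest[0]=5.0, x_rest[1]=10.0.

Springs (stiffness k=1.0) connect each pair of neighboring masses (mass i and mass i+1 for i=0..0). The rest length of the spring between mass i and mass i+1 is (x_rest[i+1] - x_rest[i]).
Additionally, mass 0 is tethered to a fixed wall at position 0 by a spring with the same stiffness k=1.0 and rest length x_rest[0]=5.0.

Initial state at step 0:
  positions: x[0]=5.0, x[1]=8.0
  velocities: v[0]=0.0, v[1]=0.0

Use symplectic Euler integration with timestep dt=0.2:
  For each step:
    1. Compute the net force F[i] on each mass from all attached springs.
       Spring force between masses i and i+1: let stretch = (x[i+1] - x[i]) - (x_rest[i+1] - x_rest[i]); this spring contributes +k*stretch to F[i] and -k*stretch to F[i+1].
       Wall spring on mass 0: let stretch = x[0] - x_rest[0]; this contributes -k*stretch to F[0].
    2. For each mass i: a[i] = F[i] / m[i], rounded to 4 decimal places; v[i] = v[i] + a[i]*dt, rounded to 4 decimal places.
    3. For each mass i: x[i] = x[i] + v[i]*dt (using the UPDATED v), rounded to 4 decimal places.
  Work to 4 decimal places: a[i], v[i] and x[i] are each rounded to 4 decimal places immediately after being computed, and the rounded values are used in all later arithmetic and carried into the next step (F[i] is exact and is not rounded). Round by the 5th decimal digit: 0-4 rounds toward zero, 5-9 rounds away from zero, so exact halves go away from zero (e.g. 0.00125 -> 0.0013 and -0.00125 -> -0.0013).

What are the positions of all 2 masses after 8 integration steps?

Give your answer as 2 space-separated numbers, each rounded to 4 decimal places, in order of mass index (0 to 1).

Step 0: x=[5.0000 8.0000] v=[0.0000 0.0000]
Step 1: x=[4.9200 8.0800] v=[-0.4000 0.4000]
Step 2: x=[4.7696 8.2336] v=[-0.7520 0.7680]
Step 3: x=[4.5670 8.4486] v=[-1.0131 1.0752]
Step 4: x=[4.3370 8.7084] v=[-1.1502 1.2989]
Step 5: x=[4.1083 8.9933] v=[-1.1433 1.4246]
Step 6: x=[3.9107 9.2828] v=[-0.9880 1.4476]
Step 7: x=[3.7716 9.5574] v=[-0.6957 1.3732]
Step 8: x=[3.7130 9.8006] v=[-0.2929 1.2160]

Answer: 3.7130 9.8006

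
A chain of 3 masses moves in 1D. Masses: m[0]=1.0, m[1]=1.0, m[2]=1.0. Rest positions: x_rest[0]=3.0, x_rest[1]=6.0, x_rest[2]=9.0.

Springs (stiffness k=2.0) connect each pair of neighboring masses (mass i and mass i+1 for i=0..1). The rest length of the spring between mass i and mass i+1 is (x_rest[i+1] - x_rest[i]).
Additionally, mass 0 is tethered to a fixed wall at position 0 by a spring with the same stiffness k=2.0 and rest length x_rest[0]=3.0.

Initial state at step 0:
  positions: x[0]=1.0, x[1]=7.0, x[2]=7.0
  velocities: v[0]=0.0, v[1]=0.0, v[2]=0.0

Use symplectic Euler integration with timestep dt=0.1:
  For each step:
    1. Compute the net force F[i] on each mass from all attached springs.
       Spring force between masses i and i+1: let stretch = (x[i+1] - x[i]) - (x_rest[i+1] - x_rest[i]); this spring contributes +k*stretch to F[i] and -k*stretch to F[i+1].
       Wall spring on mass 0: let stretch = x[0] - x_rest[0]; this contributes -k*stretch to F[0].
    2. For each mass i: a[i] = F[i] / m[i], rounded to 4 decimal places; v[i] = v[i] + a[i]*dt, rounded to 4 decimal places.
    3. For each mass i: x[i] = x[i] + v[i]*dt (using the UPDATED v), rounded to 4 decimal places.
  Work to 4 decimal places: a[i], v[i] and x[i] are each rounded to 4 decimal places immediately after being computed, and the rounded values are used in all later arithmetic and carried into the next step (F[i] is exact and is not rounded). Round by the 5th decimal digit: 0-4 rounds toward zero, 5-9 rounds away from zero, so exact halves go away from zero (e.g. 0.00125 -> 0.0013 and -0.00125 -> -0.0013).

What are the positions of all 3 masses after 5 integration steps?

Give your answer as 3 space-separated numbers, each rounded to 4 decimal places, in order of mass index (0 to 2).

Step 0: x=[1.0000 7.0000 7.0000] v=[0.0000 0.0000 0.0000]
Step 1: x=[1.1000 6.8800 7.0600] v=[1.0000 -1.2000 0.6000]
Step 2: x=[1.2936 6.6480 7.1764] v=[1.9360 -2.3200 1.1640]
Step 3: x=[1.5684 6.3195 7.3422] v=[2.7482 -3.2852 1.6583]
Step 4: x=[1.9069 5.9164 7.5476] v=[3.3847 -4.0309 2.0538]
Step 5: x=[2.2874 5.4657 7.7804] v=[3.8052 -4.5066 2.3276]

Answer: 2.2874 5.4657 7.7804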